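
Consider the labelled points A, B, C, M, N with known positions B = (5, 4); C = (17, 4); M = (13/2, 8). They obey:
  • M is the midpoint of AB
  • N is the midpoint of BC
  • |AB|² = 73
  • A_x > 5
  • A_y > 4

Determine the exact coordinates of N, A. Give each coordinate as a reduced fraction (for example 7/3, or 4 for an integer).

N = (11, 4)
A = (8, 12)

1. A_x = 8  [A = 2·M−B = 2·(13/2, 8)−(5, 4)]
2. A_y = 12  [A = 2·M−B = 2·(13/2, 8)−(5, 4)]
   so A = (8, 12)
3. N_x = 11  [2·N = B+C = (5, 4)+(17, 4)]
4. N_y = 4  [2·N = B+C = (5, 4)+(17, 4)]
   so N = (11, 4)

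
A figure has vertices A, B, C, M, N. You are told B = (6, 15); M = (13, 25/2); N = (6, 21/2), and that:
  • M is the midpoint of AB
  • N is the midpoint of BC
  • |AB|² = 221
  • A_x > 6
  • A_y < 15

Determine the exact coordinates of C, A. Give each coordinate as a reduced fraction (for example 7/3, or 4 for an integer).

1. A_x = 20  [A = 2·M−B = 2·(13, 25/2)−(6, 15)]
2. A_y = 10  [A = 2·M−B = 2·(13, 25/2)−(6, 15)]
   so A = (20, 10)
3. C_x = 6  [C = 2·N−B = 2·(6, 21/2)−(6, 15)]
4. C_y = 6  [C = 2·N−B = 2·(6, 21/2)−(6, 15)]
   so C = (6, 6)

C = (6, 6)
A = (20, 10)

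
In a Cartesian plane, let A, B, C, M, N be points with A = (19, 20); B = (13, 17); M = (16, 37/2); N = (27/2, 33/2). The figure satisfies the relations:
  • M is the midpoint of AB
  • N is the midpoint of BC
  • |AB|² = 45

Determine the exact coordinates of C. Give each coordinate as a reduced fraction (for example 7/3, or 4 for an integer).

1. C_x = 14  [C = 2·N−B = 2·(27/2, 33/2)−(13, 17)]
2. C_y = 16  [C = 2·N−B = 2·(27/2, 33/2)−(13, 17)]
   so C = (14, 16)

C = (14, 16)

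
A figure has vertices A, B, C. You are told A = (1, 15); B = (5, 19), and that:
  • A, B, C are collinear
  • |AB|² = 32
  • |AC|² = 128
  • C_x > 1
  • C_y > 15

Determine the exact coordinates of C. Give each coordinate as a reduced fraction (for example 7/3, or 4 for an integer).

1. C_x = 9  [[A, B, C are collinear ⇒ -4x+4y-56=0] ∩ [|C−(1, 15)|²=128]]
2. C_y = 23  [[A, B, C are collinear ⇒ -4x+4y-56=0] ∩ [|C−(1, 15)|²=128]]
   so C = (9, 23)

C = (9, 23)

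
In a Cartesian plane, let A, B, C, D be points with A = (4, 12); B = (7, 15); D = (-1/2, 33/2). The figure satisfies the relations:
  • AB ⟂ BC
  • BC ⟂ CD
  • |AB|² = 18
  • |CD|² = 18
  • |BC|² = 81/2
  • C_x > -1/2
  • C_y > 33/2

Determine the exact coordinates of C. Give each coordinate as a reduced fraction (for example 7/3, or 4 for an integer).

C = (5/2, 39/2)

1. C_x = 5/2  [[AB ⟂ BC ⇒ 3x+3y-66=0] ∩ [|C−(-1/2, 33/2)|²=18]]
2. C_y = 39/2  [[AB ⟂ BC ⇒ 3x+3y-66=0] ∩ [|C−(-1/2, 33/2)|²=18]]
   so C = (5/2, 39/2)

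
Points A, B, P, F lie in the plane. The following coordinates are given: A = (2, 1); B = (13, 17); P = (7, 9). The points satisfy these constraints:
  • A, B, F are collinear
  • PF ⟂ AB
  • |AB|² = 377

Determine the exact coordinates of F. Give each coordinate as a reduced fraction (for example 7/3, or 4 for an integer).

F = (2767/377, 3305/377)

1. F_x = 2767/377  [[A, B, F are collinear ⇒ -16x+11y+21=0] ∩ [PF ⟂ AB ⇒ 11x+16y-221=0]]
2. F_y = 3305/377  [[A, B, F are collinear ⇒ -16x+11y+21=0] ∩ [PF ⟂ AB ⇒ 11x+16y-221=0]]
   so F = (2767/377, 3305/377)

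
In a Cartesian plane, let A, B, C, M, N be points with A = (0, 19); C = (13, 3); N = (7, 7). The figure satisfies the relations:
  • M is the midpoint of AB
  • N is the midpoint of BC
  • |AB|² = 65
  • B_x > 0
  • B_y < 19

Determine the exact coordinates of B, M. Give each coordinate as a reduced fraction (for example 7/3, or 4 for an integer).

B = (1, 11)
M = (1/2, 15)

1. B_x = 1  [B = 2·N−C = 2·(7, 7)−(13, 3)]
2. B_y = 11  [B = 2·N−C = 2·(7, 7)−(13, 3)]
   so B = (1, 11)
3. M_x = 1/2  [2·M = A+B = (0, 19)+(1, 11)]
4. M_y = 15  [2·M = A+B = (0, 19)+(1, 11)]
   so M = (1/2, 15)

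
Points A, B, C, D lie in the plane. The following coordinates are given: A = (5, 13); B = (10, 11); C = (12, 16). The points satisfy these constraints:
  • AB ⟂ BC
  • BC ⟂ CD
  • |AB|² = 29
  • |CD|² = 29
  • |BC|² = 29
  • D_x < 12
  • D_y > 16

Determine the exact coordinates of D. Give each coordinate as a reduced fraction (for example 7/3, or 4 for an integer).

1. D_x = 7  [[BC ⟂ CD ⇒ 2x+5y-104=0] ∩ [|D−(12, 16)|²=29]]
2. D_y = 18  [[BC ⟂ CD ⇒ 2x+5y-104=0] ∩ [|D−(12, 16)|²=29]]
   so D = (7, 18)

D = (7, 18)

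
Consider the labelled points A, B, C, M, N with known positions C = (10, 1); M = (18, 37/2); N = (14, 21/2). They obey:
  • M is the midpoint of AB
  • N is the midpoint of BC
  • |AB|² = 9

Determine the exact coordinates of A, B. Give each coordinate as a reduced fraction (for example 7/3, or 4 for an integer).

1. B_x = 18  [B = 2·N−C = 2·(14, 21/2)−(10, 1)]
2. B_y = 20  [B = 2·N−C = 2·(14, 21/2)−(10, 1)]
   so B = (18, 20)
3. A_x = 18  [A = 2·M−B = 2·(18, 37/2)−(18, 20)]
4. A_y = 17  [A = 2·M−B = 2·(18, 37/2)−(18, 20)]
   so A = (18, 17)

A = (18, 17)
B = (18, 20)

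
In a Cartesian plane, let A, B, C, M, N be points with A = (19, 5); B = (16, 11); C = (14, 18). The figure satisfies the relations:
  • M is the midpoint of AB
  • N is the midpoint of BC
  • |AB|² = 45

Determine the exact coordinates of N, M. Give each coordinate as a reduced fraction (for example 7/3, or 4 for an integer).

N = (15, 29/2)
M = (35/2, 8)

1. M_x = 35/2  [2·M = A+B = (19, 5)+(16, 11)]
2. M_y = 8  [2·M = A+B = (19, 5)+(16, 11)]
   so M = (35/2, 8)
3. N_x = 15  [2·N = B+C = (16, 11)+(14, 18)]
4. N_y = 29/2  [2·N = B+C = (16, 11)+(14, 18)]
   so N = (15, 29/2)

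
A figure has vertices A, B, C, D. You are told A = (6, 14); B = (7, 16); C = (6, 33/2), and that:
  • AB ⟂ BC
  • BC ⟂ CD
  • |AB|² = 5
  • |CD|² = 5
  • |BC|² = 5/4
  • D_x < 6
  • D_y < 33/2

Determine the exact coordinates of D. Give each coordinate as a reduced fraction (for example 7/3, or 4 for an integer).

1. D_x = 5  [[BC ⟂ CD ⇒ -1x+1/2y-9/4=0] ∩ [|D−(6, 33/2)|²=5]]
2. D_y = 29/2  [[BC ⟂ CD ⇒ -1x+1/2y-9/4=0] ∩ [|D−(6, 33/2)|²=5]]
   so D = (5, 29/2)

D = (5, 29/2)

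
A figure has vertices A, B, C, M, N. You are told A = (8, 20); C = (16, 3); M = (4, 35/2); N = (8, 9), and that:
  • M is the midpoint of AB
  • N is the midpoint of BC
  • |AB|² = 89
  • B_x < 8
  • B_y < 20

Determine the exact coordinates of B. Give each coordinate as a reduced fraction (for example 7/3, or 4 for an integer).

1. B_x = 0  [B = 2·M−A = 2·(4, 35/2)−(8, 20)]
2. B_y = 15  [B = 2·M−A = 2·(4, 35/2)−(8, 20)]
   so B = (0, 15)

B = (0, 15)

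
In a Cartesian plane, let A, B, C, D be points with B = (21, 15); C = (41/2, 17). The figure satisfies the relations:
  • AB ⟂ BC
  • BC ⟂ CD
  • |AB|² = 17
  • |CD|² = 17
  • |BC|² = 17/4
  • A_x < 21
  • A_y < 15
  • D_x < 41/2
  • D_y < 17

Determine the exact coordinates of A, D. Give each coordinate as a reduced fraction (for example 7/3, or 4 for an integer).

1. A_x = 17  [[AB ⟂ BC ⇒ 1/2x-2y+39/2=0] ∩ [|A−(21, 15)|²=17]]
2. A_y = 14  [[AB ⟂ BC ⇒ 1/2x-2y+39/2=0] ∩ [|A−(21, 15)|²=17]]
   so A = (17, 14)
3. D_x = 33/2  [[BC ⟂ CD ⇒ -1/2x+2y-95/4=0] ∩ [|D−(41/2, 17)|²=17]]
4. D_y = 16  [[BC ⟂ CD ⇒ -1/2x+2y-95/4=0] ∩ [|D−(41/2, 17)|²=17]]
   so D = (33/2, 16)

A = (17, 14)
D = (33/2, 16)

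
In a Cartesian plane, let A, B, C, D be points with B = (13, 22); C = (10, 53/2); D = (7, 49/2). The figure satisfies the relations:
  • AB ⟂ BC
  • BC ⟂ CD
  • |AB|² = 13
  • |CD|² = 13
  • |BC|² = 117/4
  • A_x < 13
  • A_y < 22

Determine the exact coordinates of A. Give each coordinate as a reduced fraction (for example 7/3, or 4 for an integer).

A = (10, 20)

1. A_x = 10  [[AB ⟂ BC ⇒ 3x-9/2y+60=0] ∩ [|A−(13, 22)|²=13]]
2. A_y = 20  [[AB ⟂ BC ⇒ 3x-9/2y+60=0] ∩ [|A−(13, 22)|²=13]]
   so A = (10, 20)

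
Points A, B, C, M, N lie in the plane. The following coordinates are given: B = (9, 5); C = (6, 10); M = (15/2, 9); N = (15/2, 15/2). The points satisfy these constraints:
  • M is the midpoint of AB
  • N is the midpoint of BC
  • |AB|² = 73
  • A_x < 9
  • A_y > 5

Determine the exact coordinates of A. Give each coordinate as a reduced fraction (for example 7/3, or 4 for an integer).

1. A_x = 6  [A = 2·M−B = 2·(15/2, 9)−(9, 5)]
2. A_y = 13  [A = 2·M−B = 2·(15/2, 9)−(9, 5)]
   so A = (6, 13)

A = (6, 13)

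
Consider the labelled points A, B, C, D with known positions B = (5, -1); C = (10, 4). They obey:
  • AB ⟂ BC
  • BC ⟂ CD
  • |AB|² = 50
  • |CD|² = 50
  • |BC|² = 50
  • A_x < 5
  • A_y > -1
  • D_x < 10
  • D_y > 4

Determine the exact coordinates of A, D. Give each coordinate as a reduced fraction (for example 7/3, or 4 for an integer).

A = (0, 4)
D = (5, 9)

1. A_x = 0  [[AB ⟂ BC ⇒ -5x-5y+20=0] ∩ [|A−(5, -1)|²=50]]
2. A_y = 4  [[AB ⟂ BC ⇒ -5x-5y+20=0] ∩ [|A−(5, -1)|²=50]]
   so A = (0, 4)
3. D_x = 5  [[BC ⟂ CD ⇒ 5x+5y-70=0] ∩ [|D−(10, 4)|²=50]]
4. D_y = 9  [[BC ⟂ CD ⇒ 5x+5y-70=0] ∩ [|D−(10, 4)|²=50]]
   so D = (5, 9)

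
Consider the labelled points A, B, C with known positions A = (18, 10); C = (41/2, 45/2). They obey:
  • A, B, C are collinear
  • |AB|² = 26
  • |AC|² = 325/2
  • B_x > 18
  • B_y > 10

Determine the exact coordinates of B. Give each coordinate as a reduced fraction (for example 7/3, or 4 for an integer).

1. B_x = 19  [[A, B, C are collinear ⇒ 25/2x-5/2y-200=0] ∩ [|B−(18, 10)|²=26]]
2. B_y = 15  [[A, B, C are collinear ⇒ 25/2x-5/2y-200=0] ∩ [|B−(18, 10)|²=26]]
   so B = (19, 15)

B = (19, 15)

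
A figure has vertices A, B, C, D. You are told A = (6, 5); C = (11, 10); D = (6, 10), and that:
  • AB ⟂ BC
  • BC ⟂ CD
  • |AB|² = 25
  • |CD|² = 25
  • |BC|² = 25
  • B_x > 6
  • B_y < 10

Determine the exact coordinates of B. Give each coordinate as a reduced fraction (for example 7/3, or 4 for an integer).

B = (11, 5)

1. B_x = 11  [[BC ⟂ CD ⇒ 5x-55=0] ∩ [|B−(6, 5)|²=25]]
2. B_y = 5  [[BC ⟂ CD ⇒ 5x-55=0] ∩ [|B−(6, 5)|²=25]]
   so B = (11, 5)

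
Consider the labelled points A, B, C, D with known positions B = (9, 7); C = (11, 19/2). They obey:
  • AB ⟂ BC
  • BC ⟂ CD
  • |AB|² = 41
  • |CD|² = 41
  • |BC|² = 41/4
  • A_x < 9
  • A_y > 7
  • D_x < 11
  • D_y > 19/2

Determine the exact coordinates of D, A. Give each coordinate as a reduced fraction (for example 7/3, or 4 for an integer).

1. D_x = 6  [[BC ⟂ CD ⇒ 2x+5/2y-183/4=0] ∩ [|D−(11, 19/2)|²=41]]
2. D_y = 27/2  [[BC ⟂ CD ⇒ 2x+5/2y-183/4=0] ∩ [|D−(11, 19/2)|²=41]]
   so D = (6, 27/2)
3. A_x = 4  [[AB ⟂ BC ⇒ -2x-5/2y+71/2=0] ∩ [|A−(9, 7)|²=41]]
4. A_y = 11  [[AB ⟂ BC ⇒ -2x-5/2y+71/2=0] ∩ [|A−(9, 7)|²=41]]
   so A = (4, 11)

D = (6, 27/2)
A = (4, 11)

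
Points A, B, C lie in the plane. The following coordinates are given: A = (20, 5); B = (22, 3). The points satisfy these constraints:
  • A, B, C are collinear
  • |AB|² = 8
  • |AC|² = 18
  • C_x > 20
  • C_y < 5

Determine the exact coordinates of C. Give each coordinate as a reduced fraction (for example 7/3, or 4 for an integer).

C = (23, 2)

1. C_x = 23  [[A, B, C are collinear ⇒ 2x+2y-50=0] ∩ [|C−(20, 5)|²=18]]
2. C_y = 2  [[A, B, C are collinear ⇒ 2x+2y-50=0] ∩ [|C−(20, 5)|²=18]]
   so C = (23, 2)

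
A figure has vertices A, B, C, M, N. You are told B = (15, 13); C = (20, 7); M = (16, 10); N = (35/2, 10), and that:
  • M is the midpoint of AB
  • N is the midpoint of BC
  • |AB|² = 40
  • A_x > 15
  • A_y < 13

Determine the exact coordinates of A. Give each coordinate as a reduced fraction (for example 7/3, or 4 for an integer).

A = (17, 7)

1. A_x = 17  [A = 2·M−B = 2·(16, 10)−(15, 13)]
2. A_y = 7  [A = 2·M−B = 2·(16, 10)−(15, 13)]
   so A = (17, 7)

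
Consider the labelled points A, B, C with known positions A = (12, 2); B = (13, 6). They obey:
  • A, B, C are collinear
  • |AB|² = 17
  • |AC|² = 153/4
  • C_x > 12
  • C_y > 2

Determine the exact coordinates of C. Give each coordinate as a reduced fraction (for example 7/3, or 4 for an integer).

C = (27/2, 8)

1. C_x = 27/2  [[A, B, C are collinear ⇒ -4x+1y+46=0] ∩ [|C−(12, 2)|²=153/4]]
2. C_y = 8  [[A, B, C are collinear ⇒ -4x+1y+46=0] ∩ [|C−(12, 2)|²=153/4]]
   so C = (27/2, 8)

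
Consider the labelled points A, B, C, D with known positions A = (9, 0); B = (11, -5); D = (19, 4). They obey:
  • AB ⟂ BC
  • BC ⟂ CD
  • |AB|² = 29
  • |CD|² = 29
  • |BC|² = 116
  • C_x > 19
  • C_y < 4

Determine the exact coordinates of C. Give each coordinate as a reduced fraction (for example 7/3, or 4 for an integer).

1. C_x = 21  [[AB ⟂ BC ⇒ 2x-5y-47=0] ∩ [|C−(19, 4)|²=29]]
2. C_y = -1  [[AB ⟂ BC ⇒ 2x-5y-47=0] ∩ [|C−(19, 4)|²=29]]
   so C = (21, -1)

C = (21, -1)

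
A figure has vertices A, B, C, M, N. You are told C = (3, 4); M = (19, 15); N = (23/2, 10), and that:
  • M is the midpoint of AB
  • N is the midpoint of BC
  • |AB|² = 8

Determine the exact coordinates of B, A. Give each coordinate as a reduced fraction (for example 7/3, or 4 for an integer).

B = (20, 16)
A = (18, 14)

1. B_x = 20  [B = 2·N−C = 2·(23/2, 10)−(3, 4)]
2. B_y = 16  [B = 2·N−C = 2·(23/2, 10)−(3, 4)]
   so B = (20, 16)
3. A_x = 18  [A = 2·M−B = 2·(19, 15)−(20, 16)]
4. A_y = 14  [A = 2·M−B = 2·(19, 15)−(20, 16)]
   so A = (18, 14)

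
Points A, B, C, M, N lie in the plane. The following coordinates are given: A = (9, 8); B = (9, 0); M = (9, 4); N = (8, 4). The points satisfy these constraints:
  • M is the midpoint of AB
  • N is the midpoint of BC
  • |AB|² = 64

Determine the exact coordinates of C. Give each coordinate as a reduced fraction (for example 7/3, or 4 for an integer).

C = (7, 8)

1. C_x = 7  [C = 2·N−B = 2·(8, 4)−(9, 0)]
2. C_y = 8  [C = 2·N−B = 2·(8, 4)−(9, 0)]
   so C = (7, 8)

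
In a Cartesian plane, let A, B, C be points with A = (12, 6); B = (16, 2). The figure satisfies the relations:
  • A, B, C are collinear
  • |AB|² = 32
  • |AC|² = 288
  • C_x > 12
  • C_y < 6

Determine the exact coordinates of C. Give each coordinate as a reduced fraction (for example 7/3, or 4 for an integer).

1. C_x = 24  [[A, B, C are collinear ⇒ 4x+4y-72=0] ∩ [|C−(12, 6)|²=288]]
2. C_y = -6  [[A, B, C are collinear ⇒ 4x+4y-72=0] ∩ [|C−(12, 6)|²=288]]
   so C = (24, -6)

C = (24, -6)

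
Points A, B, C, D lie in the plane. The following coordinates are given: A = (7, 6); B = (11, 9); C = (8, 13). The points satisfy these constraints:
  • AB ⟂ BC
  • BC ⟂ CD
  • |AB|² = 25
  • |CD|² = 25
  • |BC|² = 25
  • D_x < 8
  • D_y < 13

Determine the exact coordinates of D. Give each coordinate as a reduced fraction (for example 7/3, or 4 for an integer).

1. D_x = 4  [[BC ⟂ CD ⇒ -3x+4y-28=0] ∩ [|D−(8, 13)|²=25]]
2. D_y = 10  [[BC ⟂ CD ⇒ -3x+4y-28=0] ∩ [|D−(8, 13)|²=25]]
   so D = (4, 10)

D = (4, 10)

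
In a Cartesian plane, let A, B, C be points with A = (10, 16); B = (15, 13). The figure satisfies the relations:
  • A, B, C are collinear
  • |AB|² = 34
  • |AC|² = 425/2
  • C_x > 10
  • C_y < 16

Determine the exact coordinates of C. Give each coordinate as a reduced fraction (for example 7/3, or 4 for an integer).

C = (45/2, 17/2)

1. C_x = 45/2  [[A, B, C are collinear ⇒ 3x+5y-110=0] ∩ [|C−(10, 16)|²=425/2]]
2. C_y = 17/2  [[A, B, C are collinear ⇒ 3x+5y-110=0] ∩ [|C−(10, 16)|²=425/2]]
   so C = (45/2, 17/2)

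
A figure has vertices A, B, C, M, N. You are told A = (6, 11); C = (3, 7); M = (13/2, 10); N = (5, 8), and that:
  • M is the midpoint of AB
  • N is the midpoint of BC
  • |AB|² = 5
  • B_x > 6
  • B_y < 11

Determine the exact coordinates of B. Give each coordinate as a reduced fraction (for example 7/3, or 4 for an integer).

1. B_x = 7  [B = 2·M−A = 2·(13/2, 10)−(6, 11)]
2. B_y = 9  [B = 2·M−A = 2·(13/2, 10)−(6, 11)]
   so B = (7, 9)

B = (7, 9)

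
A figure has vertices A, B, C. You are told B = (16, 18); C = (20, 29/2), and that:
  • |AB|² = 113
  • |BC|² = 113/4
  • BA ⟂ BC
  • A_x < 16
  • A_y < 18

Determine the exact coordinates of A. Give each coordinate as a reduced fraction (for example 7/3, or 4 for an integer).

A = (9, 10)

1. A_x = 9  [[BA ⟂ BC ⇒ 4x-7/2y-1=0] ∩ [|A−(16, 18)|²=113]]
2. A_y = 10  [[BA ⟂ BC ⇒ 4x-7/2y-1=0] ∩ [|A−(16, 18)|²=113]]
   so A = (9, 10)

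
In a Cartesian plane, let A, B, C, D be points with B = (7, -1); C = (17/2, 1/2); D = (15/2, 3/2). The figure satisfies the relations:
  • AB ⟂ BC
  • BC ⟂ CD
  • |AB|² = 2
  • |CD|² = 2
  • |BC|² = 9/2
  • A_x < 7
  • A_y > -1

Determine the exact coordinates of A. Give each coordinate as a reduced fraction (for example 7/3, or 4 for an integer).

A = (6, 0)

1. A_x = 6  [[AB ⟂ BC ⇒ -3/2x-3/2y+9=0] ∩ [|A−(7, -1)|²=2]]
2. A_y = 0  [[AB ⟂ BC ⇒ -3/2x-3/2y+9=0] ∩ [|A−(7, -1)|²=2]]
   so A = (6, 0)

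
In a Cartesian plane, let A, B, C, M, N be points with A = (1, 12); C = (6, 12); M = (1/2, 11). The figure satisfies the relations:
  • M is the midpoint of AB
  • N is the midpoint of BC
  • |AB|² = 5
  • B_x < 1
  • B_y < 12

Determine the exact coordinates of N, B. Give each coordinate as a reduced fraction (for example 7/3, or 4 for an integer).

1. B_x = 0  [B = 2·M−A = 2·(1/2, 11)−(1, 12)]
2. B_y = 10  [B = 2·M−A = 2·(1/2, 11)−(1, 12)]
   so B = (0, 10)
3. N_x = 3  [2·N = B+C = (0, 10)+(6, 12)]
4. N_y = 11  [2·N = B+C = (0, 10)+(6, 12)]
   so N = (3, 11)

N = (3, 11)
B = (0, 10)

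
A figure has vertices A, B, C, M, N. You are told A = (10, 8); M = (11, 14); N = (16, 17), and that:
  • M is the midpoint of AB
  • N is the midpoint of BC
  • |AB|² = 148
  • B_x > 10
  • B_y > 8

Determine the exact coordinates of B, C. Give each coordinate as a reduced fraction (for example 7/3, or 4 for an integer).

1. B_x = 12  [B = 2·M−A = 2·(11, 14)−(10, 8)]
2. B_y = 20  [B = 2·M−A = 2·(11, 14)−(10, 8)]
   so B = (12, 20)
3. C_x = 20  [C = 2·N−B = 2·(16, 17)−(12, 20)]
4. C_y = 14  [C = 2·N−B = 2·(16, 17)−(12, 20)]
   so C = (20, 14)

B = (12, 20)
C = (20, 14)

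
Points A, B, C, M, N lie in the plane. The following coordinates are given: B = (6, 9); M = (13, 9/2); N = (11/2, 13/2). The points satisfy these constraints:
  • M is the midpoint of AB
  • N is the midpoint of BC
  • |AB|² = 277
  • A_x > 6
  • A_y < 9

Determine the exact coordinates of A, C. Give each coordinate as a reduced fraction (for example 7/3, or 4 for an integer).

1. A_x = 20  [A = 2·M−B = 2·(13, 9/2)−(6, 9)]
2. A_y = 0  [A = 2·M−B = 2·(13, 9/2)−(6, 9)]
   so A = (20, 0)
3. C_x = 5  [C = 2·N−B = 2·(11/2, 13/2)−(6, 9)]
4. C_y = 4  [C = 2·N−B = 2·(11/2, 13/2)−(6, 9)]
   so C = (5, 4)

A = (20, 0)
C = (5, 4)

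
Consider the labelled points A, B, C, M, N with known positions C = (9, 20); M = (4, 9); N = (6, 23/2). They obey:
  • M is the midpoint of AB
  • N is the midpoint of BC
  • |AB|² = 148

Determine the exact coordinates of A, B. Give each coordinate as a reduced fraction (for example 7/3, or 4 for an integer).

A = (5, 15)
B = (3, 3)

1. B_x = 3  [B = 2·N−C = 2·(6, 23/2)−(9, 20)]
2. B_y = 3  [B = 2·N−C = 2·(6, 23/2)−(9, 20)]
   so B = (3, 3)
3. A_x = 5  [A = 2·M−B = 2·(4, 9)−(3, 3)]
4. A_y = 15  [A = 2·M−B = 2·(4, 9)−(3, 3)]
   so A = (5, 15)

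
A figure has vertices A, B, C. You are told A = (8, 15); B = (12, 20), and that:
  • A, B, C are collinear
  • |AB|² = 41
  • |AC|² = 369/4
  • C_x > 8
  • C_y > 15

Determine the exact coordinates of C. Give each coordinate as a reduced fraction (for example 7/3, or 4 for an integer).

C = (14, 45/2)

1. C_x = 14  [[A, B, C are collinear ⇒ -5x+4y-20=0] ∩ [|C−(8, 15)|²=369/4]]
2. C_y = 45/2  [[A, B, C are collinear ⇒ -5x+4y-20=0] ∩ [|C−(8, 15)|²=369/4]]
   so C = (14, 45/2)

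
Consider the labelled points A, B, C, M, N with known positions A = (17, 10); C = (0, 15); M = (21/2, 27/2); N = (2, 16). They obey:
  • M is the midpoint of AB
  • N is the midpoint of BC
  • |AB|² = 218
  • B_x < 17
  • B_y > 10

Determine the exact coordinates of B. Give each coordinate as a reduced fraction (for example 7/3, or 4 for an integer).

1. B_x = 4  [B = 2·M−A = 2·(21/2, 27/2)−(17, 10)]
2. B_y = 17  [B = 2·M−A = 2·(21/2, 27/2)−(17, 10)]
   so B = (4, 17)

B = (4, 17)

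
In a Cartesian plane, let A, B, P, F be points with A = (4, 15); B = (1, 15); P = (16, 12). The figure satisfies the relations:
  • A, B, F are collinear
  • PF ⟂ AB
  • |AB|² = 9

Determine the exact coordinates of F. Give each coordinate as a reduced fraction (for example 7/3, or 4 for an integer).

F = (16, 15)

1. F_x = 16  [[A, B, F are collinear ⇒ -3y+45=0] ∩ [PF ⟂ AB ⇒ -3x+48=0]]
2. F_y = 15  [[A, B, F are collinear ⇒ -3y+45=0] ∩ [PF ⟂ AB ⇒ -3x+48=0]]
   so F = (16, 15)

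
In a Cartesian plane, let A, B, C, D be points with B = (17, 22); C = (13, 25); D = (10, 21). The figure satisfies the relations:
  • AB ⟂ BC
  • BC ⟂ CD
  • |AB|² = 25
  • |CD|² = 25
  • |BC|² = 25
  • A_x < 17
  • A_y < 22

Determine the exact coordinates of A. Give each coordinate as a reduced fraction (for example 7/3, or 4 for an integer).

1. A_x = 14  [[AB ⟂ BC ⇒ 4x-3y-2=0] ∩ [|A−(17, 22)|²=25]]
2. A_y = 18  [[AB ⟂ BC ⇒ 4x-3y-2=0] ∩ [|A−(17, 22)|²=25]]
   so A = (14, 18)

A = (14, 18)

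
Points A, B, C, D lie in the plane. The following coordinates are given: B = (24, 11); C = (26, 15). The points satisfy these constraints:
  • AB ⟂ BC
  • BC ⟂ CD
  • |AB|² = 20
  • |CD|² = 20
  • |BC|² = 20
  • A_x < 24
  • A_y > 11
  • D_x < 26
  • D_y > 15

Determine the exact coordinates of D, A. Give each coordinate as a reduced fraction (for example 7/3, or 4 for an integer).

1. D_x = 22  [[BC ⟂ CD ⇒ 2x+4y-112=0] ∩ [|D−(26, 15)|²=20]]
2. D_y = 17  [[BC ⟂ CD ⇒ 2x+4y-112=0] ∩ [|D−(26, 15)|²=20]]
   so D = (22, 17)
3. A_x = 20  [[AB ⟂ BC ⇒ -2x-4y+92=0] ∩ [|A−(24, 11)|²=20]]
4. A_y = 13  [[AB ⟂ BC ⇒ -2x-4y+92=0] ∩ [|A−(24, 11)|²=20]]
   so A = (20, 13)

D = (22, 17)
A = (20, 13)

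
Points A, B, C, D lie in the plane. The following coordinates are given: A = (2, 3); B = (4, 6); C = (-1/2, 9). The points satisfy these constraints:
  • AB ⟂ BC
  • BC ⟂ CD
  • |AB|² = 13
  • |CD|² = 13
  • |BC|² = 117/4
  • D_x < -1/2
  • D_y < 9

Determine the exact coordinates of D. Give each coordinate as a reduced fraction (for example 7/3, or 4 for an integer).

1. D_x = -5/2  [[BC ⟂ CD ⇒ -9/2x+3y-117/4=0] ∩ [|D−(-1/2, 9)|²=13]]
2. D_y = 6  [[BC ⟂ CD ⇒ -9/2x+3y-117/4=0] ∩ [|D−(-1/2, 9)|²=13]]
   so D = (-5/2, 6)

D = (-5/2, 6)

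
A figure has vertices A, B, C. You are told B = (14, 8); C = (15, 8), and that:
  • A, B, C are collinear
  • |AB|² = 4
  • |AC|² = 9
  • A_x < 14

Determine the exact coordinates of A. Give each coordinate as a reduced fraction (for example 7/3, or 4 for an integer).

A = (12, 8)

1. A_x = 12  [[A, B, C are collinear ⇒ 1y-8=0] ∩ [|A−(14, 8)|²=4]]
2. A_y = 8  [[A, B, C are collinear ⇒ 1y-8=0] ∩ [|A−(14, 8)|²=4]]
   so A = (12, 8)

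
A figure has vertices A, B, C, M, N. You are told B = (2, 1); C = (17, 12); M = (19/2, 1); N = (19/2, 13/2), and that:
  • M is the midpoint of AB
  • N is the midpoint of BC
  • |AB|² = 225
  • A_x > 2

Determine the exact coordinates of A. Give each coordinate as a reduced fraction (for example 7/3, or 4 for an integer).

1. A_x = 17  [A = 2·M−B = 2·(19/2, 1)−(2, 1)]
2. A_y = 1  [A = 2·M−B = 2·(19/2, 1)−(2, 1)]
   so A = (17, 1)

A = (17, 1)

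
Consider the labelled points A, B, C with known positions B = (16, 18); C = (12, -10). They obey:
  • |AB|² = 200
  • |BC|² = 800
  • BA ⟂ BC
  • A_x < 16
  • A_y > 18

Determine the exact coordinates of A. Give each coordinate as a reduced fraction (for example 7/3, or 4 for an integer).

A = (2, 20)

1. A_x = 2  [[BA ⟂ BC ⇒ -4x-28y+568=0] ∩ [|A−(16, 18)|²=200]]
2. A_y = 20  [[BA ⟂ BC ⇒ -4x-28y+568=0] ∩ [|A−(16, 18)|²=200]]
   so A = (2, 20)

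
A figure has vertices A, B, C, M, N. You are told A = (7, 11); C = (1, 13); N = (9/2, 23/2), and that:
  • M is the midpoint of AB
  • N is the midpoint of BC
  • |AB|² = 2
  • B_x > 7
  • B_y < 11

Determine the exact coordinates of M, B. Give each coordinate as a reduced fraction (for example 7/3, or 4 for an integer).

M = (15/2, 21/2)
B = (8, 10)

1. B_x = 8  [B = 2·N−C = 2·(9/2, 23/2)−(1, 13)]
2. B_y = 10  [B = 2·N−C = 2·(9/2, 23/2)−(1, 13)]
   so B = (8, 10)
3. M_x = 15/2  [2·M = A+B = (7, 11)+(8, 10)]
4. M_y = 21/2  [2·M = A+B = (7, 11)+(8, 10)]
   so M = (15/2, 21/2)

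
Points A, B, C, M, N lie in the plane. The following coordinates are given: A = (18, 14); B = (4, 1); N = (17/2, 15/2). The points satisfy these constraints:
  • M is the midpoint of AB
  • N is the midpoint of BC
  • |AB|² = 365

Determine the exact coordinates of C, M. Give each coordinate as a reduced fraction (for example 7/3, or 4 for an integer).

1. M_x = 11  [2·M = A+B = (18, 14)+(4, 1)]
2. M_y = 15/2  [2·M = A+B = (18, 14)+(4, 1)]
   so M = (11, 15/2)
3. C_x = 13  [C = 2·N−B = 2·(17/2, 15/2)−(4, 1)]
4. C_y = 14  [C = 2·N−B = 2·(17/2, 15/2)−(4, 1)]
   so C = (13, 14)

C = (13, 14)
M = (11, 15/2)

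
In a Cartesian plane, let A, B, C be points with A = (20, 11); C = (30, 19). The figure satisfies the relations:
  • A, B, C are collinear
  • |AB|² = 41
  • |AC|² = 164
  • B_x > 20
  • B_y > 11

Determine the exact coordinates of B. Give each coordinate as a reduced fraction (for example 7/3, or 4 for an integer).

1. B_x = 25  [[A, B, C are collinear ⇒ 8x-10y-50=0] ∩ [|B−(20, 11)|²=41]]
2. B_y = 15  [[A, B, C are collinear ⇒ 8x-10y-50=0] ∩ [|B−(20, 11)|²=41]]
   so B = (25, 15)

B = (25, 15)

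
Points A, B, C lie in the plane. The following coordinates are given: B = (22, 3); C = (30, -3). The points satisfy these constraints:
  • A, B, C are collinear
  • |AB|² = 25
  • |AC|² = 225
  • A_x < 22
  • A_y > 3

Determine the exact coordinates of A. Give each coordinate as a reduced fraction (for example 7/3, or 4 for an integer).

1. A_x = 18  [[A, B, C are collinear ⇒ 6x+8y-156=0] ∩ [|A−(22, 3)|²=25]]
2. A_y = 6  [[A, B, C are collinear ⇒ 6x+8y-156=0] ∩ [|A−(22, 3)|²=25]]
   so A = (18, 6)

A = (18, 6)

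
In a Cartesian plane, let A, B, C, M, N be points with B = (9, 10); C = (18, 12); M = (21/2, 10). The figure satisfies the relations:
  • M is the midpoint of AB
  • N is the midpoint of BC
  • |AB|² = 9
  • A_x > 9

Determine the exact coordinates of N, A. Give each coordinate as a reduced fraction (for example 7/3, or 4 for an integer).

1. A_x = 12  [A = 2·M−B = 2·(21/2, 10)−(9, 10)]
2. A_y = 10  [A = 2·M−B = 2·(21/2, 10)−(9, 10)]
   so A = (12, 10)
3. N_x = 27/2  [2·N = B+C = (9, 10)+(18, 12)]
4. N_y = 11  [2·N = B+C = (9, 10)+(18, 12)]
   so N = (27/2, 11)

N = (27/2, 11)
A = (12, 10)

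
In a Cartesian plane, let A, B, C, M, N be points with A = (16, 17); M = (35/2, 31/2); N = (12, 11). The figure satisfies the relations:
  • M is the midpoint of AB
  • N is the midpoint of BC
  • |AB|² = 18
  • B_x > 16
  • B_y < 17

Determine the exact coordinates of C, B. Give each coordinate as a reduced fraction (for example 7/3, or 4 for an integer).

1. B_x = 19  [B = 2·M−A = 2·(35/2, 31/2)−(16, 17)]
2. B_y = 14  [B = 2·M−A = 2·(35/2, 31/2)−(16, 17)]
   so B = (19, 14)
3. C_x = 5  [C = 2·N−B = 2·(12, 11)−(19, 14)]
4. C_y = 8  [C = 2·N−B = 2·(12, 11)−(19, 14)]
   so C = (5, 8)

C = (5, 8)
B = (19, 14)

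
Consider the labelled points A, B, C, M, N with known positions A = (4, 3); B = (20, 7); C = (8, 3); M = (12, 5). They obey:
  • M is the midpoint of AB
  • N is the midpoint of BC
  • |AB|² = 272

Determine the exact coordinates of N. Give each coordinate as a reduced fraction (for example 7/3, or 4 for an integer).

1. N_x = 14  [2·N = B+C = (20, 7)+(8, 3)]
2. N_y = 5  [2·N = B+C = (20, 7)+(8, 3)]
   so N = (14, 5)

N = (14, 5)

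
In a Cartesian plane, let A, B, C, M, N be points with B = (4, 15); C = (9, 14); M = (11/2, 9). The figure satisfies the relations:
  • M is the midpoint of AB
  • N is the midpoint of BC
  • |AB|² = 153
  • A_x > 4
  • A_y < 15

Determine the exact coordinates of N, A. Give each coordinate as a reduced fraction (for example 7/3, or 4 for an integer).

1. A_x = 7  [A = 2·M−B = 2·(11/2, 9)−(4, 15)]
2. A_y = 3  [A = 2·M−B = 2·(11/2, 9)−(4, 15)]
   so A = (7, 3)
3. N_x = 13/2  [2·N = B+C = (4, 15)+(9, 14)]
4. N_y = 29/2  [2·N = B+C = (4, 15)+(9, 14)]
   so N = (13/2, 29/2)

N = (13/2, 29/2)
A = (7, 3)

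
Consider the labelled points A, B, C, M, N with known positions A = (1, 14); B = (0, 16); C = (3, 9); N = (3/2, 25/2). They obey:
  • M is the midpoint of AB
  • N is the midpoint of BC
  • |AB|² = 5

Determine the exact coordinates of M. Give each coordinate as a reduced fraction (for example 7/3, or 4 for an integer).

1. M_x = 1/2  [2·M = A+B = (1, 14)+(0, 16)]
2. M_y = 15  [2·M = A+B = (1, 14)+(0, 16)]
   so M = (1/2, 15)

M = (1/2, 15)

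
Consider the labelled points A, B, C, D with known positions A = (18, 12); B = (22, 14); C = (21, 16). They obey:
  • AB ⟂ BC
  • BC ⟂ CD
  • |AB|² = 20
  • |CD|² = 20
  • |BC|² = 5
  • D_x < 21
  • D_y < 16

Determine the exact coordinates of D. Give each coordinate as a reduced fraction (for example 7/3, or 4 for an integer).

D = (17, 14)

1. D_x = 17  [[BC ⟂ CD ⇒ -1x+2y-11=0] ∩ [|D−(21, 16)|²=20]]
2. D_y = 14  [[BC ⟂ CD ⇒ -1x+2y-11=0] ∩ [|D−(21, 16)|²=20]]
   so D = (17, 14)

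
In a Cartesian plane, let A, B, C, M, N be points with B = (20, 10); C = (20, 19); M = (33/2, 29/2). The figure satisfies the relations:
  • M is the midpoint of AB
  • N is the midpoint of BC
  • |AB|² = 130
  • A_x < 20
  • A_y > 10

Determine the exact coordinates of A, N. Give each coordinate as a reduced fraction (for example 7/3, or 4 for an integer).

1. A_x = 13  [A = 2·M−B = 2·(33/2, 29/2)−(20, 10)]
2. A_y = 19  [A = 2·M−B = 2·(33/2, 29/2)−(20, 10)]
   so A = (13, 19)
3. N_x = 20  [2·N = B+C = (20, 10)+(20, 19)]
4. N_y = 29/2  [2·N = B+C = (20, 10)+(20, 19)]
   so N = (20, 29/2)

A = (13, 19)
N = (20, 29/2)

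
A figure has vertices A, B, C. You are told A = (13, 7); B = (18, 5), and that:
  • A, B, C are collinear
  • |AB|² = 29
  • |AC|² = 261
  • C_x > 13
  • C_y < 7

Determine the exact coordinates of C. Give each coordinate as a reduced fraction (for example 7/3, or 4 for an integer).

1. C_x = 28  [[A, B, C are collinear ⇒ 2x+5y-61=0] ∩ [|C−(13, 7)|²=261]]
2. C_y = 1  [[A, B, C are collinear ⇒ 2x+5y-61=0] ∩ [|C−(13, 7)|²=261]]
   so C = (28, 1)

C = (28, 1)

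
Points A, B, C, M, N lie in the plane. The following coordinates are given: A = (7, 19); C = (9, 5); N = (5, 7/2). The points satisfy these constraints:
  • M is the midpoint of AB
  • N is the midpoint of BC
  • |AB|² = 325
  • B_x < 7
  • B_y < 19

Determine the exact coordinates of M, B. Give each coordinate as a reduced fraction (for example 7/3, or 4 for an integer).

M = (4, 21/2)
B = (1, 2)

1. B_x = 1  [B = 2·N−C = 2·(5, 7/2)−(9, 5)]
2. B_y = 2  [B = 2·N−C = 2·(5, 7/2)−(9, 5)]
   so B = (1, 2)
3. M_x = 4  [2·M = A+B = (7, 19)+(1, 2)]
4. M_y = 21/2  [2·M = A+B = (7, 19)+(1, 2)]
   so M = (4, 21/2)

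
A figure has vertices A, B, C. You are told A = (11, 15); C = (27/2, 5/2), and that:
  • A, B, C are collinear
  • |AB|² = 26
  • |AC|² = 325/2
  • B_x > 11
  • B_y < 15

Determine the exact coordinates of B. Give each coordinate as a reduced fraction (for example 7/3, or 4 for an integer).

B = (12, 10)

1. B_x = 12  [[A, B, C are collinear ⇒ -25/2x-5/2y+175=0] ∩ [|B−(11, 15)|²=26]]
2. B_y = 10  [[A, B, C are collinear ⇒ -25/2x-5/2y+175=0] ∩ [|B−(11, 15)|²=26]]
   so B = (12, 10)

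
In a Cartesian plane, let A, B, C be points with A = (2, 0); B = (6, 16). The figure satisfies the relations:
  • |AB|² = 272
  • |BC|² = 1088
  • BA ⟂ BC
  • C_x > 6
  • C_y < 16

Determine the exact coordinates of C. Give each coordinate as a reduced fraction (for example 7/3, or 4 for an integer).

C = (38, 8)

1. C_x = 38  [[BA ⟂ BC ⇒ -4x-16y+280=0] ∩ [|C−(6, 16)|²=1088]]
2. C_y = 8  [[BA ⟂ BC ⇒ -4x-16y+280=0] ∩ [|C−(6, 16)|²=1088]]
   so C = (38, 8)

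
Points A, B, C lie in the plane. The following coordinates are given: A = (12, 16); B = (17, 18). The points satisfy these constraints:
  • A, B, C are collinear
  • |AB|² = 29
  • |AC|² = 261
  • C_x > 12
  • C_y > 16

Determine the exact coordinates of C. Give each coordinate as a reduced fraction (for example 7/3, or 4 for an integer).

C = (27, 22)

1. C_x = 27  [[A, B, C are collinear ⇒ -2x+5y-56=0] ∩ [|C−(12, 16)|²=261]]
2. C_y = 22  [[A, B, C are collinear ⇒ -2x+5y-56=0] ∩ [|C−(12, 16)|²=261]]
   so C = (27, 22)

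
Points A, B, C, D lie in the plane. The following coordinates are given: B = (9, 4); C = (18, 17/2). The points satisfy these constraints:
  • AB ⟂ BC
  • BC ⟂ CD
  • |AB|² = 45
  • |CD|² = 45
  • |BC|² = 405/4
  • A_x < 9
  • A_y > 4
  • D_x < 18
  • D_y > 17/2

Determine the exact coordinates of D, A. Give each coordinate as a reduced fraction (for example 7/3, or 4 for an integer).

D = (15, 29/2)
A = (6, 10)

1. D_x = 15  [[BC ⟂ CD ⇒ 9x+9/2y-801/4=0] ∩ [|D−(18, 17/2)|²=45]]
2. D_y = 29/2  [[BC ⟂ CD ⇒ 9x+9/2y-801/4=0] ∩ [|D−(18, 17/2)|²=45]]
   so D = (15, 29/2)
3. A_x = 6  [[AB ⟂ BC ⇒ -9x-9/2y+99=0] ∩ [|A−(9, 4)|²=45]]
4. A_y = 10  [[AB ⟂ BC ⇒ -9x-9/2y+99=0] ∩ [|A−(9, 4)|²=45]]
   so A = (6, 10)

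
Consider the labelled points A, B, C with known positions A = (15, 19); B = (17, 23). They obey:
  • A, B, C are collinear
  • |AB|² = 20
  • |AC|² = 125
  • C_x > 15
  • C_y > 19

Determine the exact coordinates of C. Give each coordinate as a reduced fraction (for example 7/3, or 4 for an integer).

C = (20, 29)

1. C_x = 20  [[A, B, C are collinear ⇒ -4x+2y+22=0] ∩ [|C−(15, 19)|²=125]]
2. C_y = 29  [[A, B, C are collinear ⇒ -4x+2y+22=0] ∩ [|C−(15, 19)|²=125]]
   so C = (20, 29)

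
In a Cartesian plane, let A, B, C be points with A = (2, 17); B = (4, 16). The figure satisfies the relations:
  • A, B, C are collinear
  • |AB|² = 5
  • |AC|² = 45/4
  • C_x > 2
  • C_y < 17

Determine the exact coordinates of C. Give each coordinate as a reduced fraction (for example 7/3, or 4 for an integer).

1. C_x = 5  [[A, B, C are collinear ⇒ 1x+2y-36=0] ∩ [|C−(2, 17)|²=45/4]]
2. C_y = 31/2  [[A, B, C are collinear ⇒ 1x+2y-36=0] ∩ [|C−(2, 17)|²=45/4]]
   so C = (5, 31/2)

C = (5, 31/2)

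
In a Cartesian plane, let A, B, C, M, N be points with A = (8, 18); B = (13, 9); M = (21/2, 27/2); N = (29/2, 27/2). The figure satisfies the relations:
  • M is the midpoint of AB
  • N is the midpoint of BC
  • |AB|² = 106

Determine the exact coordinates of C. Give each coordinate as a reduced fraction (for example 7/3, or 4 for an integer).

C = (16, 18)

1. C_x = 16  [C = 2·N−B = 2·(29/2, 27/2)−(13, 9)]
2. C_y = 18  [C = 2·N−B = 2·(29/2, 27/2)−(13, 9)]
   so C = (16, 18)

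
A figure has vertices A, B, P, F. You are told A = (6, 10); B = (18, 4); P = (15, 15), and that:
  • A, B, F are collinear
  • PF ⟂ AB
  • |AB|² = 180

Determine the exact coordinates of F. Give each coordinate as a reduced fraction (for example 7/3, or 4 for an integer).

F = (56/5, 37/5)

1. F_x = 56/5  [[A, B, F are collinear ⇒ 6x+12y-156=0] ∩ [PF ⟂ AB ⇒ 12x-6y-90=0]]
2. F_y = 37/5  [[A, B, F are collinear ⇒ 6x+12y-156=0] ∩ [PF ⟂ AB ⇒ 12x-6y-90=0]]
   so F = (56/5, 37/5)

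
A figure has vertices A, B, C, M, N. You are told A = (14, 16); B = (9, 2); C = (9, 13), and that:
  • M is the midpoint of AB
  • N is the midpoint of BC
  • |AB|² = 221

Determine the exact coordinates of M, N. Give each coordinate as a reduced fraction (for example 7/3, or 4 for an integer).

M = (23/2, 9)
N = (9, 15/2)

1. M_x = 23/2  [2·M = A+B = (14, 16)+(9, 2)]
2. M_y = 9  [2·M = A+B = (14, 16)+(9, 2)]
   so M = (23/2, 9)
3. N_x = 9  [2·N = B+C = (9, 2)+(9, 13)]
4. N_y = 15/2  [2·N = B+C = (9, 2)+(9, 13)]
   so N = (9, 15/2)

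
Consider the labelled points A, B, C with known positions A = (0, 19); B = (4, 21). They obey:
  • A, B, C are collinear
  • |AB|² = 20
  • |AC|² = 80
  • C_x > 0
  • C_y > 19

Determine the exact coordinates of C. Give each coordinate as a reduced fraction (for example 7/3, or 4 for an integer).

1. C_x = 8  [[A, B, C are collinear ⇒ -2x+4y-76=0] ∩ [|C−(0, 19)|²=80]]
2. C_y = 23  [[A, B, C are collinear ⇒ -2x+4y-76=0] ∩ [|C−(0, 19)|²=80]]
   so C = (8, 23)

C = (8, 23)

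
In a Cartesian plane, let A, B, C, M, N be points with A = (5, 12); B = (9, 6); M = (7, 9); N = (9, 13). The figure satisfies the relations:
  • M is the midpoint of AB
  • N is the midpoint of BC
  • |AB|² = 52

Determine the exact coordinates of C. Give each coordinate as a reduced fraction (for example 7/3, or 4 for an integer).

C = (9, 20)

1. C_x = 9  [C = 2·N−B = 2·(9, 13)−(9, 6)]
2. C_y = 20  [C = 2·N−B = 2·(9, 13)−(9, 6)]
   so C = (9, 20)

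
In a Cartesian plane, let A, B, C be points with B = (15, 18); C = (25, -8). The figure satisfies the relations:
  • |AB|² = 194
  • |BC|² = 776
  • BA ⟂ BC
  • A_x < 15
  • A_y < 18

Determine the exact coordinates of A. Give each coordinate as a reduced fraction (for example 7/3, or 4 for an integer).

1. A_x = 2  [[BA ⟂ BC ⇒ 10x-26y+318=0] ∩ [|A−(15, 18)|²=194]]
2. A_y = 13  [[BA ⟂ BC ⇒ 10x-26y+318=0] ∩ [|A−(15, 18)|²=194]]
   so A = (2, 13)

A = (2, 13)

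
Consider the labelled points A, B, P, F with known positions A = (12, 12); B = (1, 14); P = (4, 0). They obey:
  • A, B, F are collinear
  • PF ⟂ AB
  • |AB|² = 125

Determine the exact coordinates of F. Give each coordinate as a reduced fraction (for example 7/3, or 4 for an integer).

F = (796/125, 1628/125)

1. F_x = 796/125  [[A, B, F are collinear ⇒ -2x-11y+156=0] ∩ [PF ⟂ AB ⇒ -11x+2y+44=0]]
2. F_y = 1628/125  [[A, B, F are collinear ⇒ -2x-11y+156=0] ∩ [PF ⟂ AB ⇒ -11x+2y+44=0]]
   so F = (796/125, 1628/125)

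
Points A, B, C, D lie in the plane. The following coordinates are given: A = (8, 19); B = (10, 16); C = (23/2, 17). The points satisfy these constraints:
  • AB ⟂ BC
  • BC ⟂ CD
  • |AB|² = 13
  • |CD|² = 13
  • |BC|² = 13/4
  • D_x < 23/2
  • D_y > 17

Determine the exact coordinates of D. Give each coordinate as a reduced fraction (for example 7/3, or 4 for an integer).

1. D_x = 19/2  [[BC ⟂ CD ⇒ 3/2x+1y-137/4=0] ∩ [|D−(23/2, 17)|²=13]]
2. D_y = 20  [[BC ⟂ CD ⇒ 3/2x+1y-137/4=0] ∩ [|D−(23/2, 17)|²=13]]
   so D = (19/2, 20)

D = (19/2, 20)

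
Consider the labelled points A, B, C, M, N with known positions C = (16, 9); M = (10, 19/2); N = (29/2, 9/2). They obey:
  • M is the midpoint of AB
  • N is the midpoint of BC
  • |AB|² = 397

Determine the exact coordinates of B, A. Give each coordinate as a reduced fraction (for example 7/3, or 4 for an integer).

B = (13, 0)
A = (7, 19)

1. B_x = 13  [B = 2·N−C = 2·(29/2, 9/2)−(16, 9)]
2. B_y = 0  [B = 2·N−C = 2·(29/2, 9/2)−(16, 9)]
   so B = (13, 0)
3. A_x = 7  [A = 2·M−B = 2·(10, 19/2)−(13, 0)]
4. A_y = 19  [A = 2·M−B = 2·(10, 19/2)−(13, 0)]
   so A = (7, 19)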